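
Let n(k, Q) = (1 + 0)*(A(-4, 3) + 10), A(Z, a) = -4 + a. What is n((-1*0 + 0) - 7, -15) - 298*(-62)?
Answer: 18485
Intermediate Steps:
n(k, Q) = 9 (n(k, Q) = (1 + 0)*((-4 + 3) + 10) = 1*(-1 + 10) = 1*9 = 9)
n((-1*0 + 0) - 7, -15) - 298*(-62) = 9 - 298*(-62) = 9 + 18476 = 18485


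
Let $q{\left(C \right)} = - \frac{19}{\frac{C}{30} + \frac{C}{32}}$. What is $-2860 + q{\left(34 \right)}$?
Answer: $- \frac{1511780}{527} \approx -2868.7$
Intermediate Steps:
$q{\left(C \right)} = - \frac{9120}{31 C}$ ($q{\left(C \right)} = - \frac{19}{C \frac{1}{30} + C \frac{1}{32}} = - \frac{19}{\frac{C}{30} + \frac{C}{32}} = - \frac{19}{\frac{31}{480} C} = - 19 \frac{480}{31 C} = - \frac{9120}{31 C}$)
$-2860 + q{\left(34 \right)} = -2860 - \frac{9120}{31 \cdot 34} = -2860 - \frac{4560}{527} = - \frac{1511780}{527}$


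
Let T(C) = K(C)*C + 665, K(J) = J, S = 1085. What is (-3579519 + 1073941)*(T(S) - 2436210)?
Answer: 3152818908960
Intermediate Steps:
T(C) = 665 + C² (T(C) = C*C + 665 = C² + 665 = 665 + C²)
(-3579519 + 1073941)*(T(S) - 2436210) = (-3579519 + 1073941)*((665 + 1085²) - 2436210) = -2505578*((665 + 1177225) - 2436210) = -2505578*(1177890 - 2436210) = -2505578*(-1258320) = 3152818908960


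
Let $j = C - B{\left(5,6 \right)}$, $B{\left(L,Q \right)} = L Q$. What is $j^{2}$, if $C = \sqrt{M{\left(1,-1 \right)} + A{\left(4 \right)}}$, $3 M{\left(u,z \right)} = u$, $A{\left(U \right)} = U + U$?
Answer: $\frac{2725}{3} - 100 \sqrt{3} \approx 735.13$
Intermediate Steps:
$A{\left(U \right)} = 2 U$
$M{\left(u,z \right)} = \frac{u}{3}$
$C = \frac{5 \sqrt{3}}{3}$ ($C = \sqrt{\frac{1}{3} \cdot 1 + 2 \cdot 4} = \sqrt{\frac{1}{3} + 8} = \sqrt{\frac{25}{3}} = \frac{5 \sqrt{3}}{3} \approx 2.8868$)
$j = -30 + \frac{5 \sqrt{3}}{3}$ ($j = \frac{5 \sqrt{3}}{3} - 5 \cdot 6 = \frac{5 \sqrt{3}}{3} - 30 = -30 + \frac{5 \sqrt{3}}{3} \approx -27.113$)
$j^{2} = \left(-30 + \frac{5 \sqrt{3}}{3}\right)^{2}$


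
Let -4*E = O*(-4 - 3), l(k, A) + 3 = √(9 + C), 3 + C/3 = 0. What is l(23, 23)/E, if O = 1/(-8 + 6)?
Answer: 24/7 ≈ 3.4286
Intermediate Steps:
C = -9 (C = -9 + 3*0 = -9 + 0 = -9)
O = -½ (O = 1/(-2) = -½ ≈ -0.50000)
l(k, A) = -3 (l(k, A) = -3 + √(9 - 9) = -3 + √0 = -3 + 0 = -3)
E = -7/8 (E = -(-1)*(-4 - 3)/8 = -(-1)*(-7)/8 = -¼*7/2 = -7/8 ≈ -0.87500)
l(23, 23)/E = -3/(-7/8) = -3*(-8/7) = 24/7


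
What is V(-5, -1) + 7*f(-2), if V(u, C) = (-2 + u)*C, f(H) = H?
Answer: -7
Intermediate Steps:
V(u, C) = C*(-2 + u)
V(-5, -1) + 7*f(-2) = -(-2 - 5) + 7*(-2) = -1*(-7) - 14 = 7 - 14 = -7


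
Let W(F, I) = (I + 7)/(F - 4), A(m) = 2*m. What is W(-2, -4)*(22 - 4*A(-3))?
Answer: -23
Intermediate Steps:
W(F, I) = (7 + I)/(-4 + F)
W(-2, -4)*(22 - 4*A(-3)) = ((7 - 4)/(-4 - 2))*(22 - 8*(-3)) = (3/(-6))*(22 - 4*(-6)) = (-⅙*3)*(22 + 24) = -½*46 = -23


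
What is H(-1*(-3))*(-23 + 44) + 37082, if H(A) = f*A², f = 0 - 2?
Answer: 36704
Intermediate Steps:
f = -2 (f = 0 - 1*2 = 0 - 2 = -2)
H(A) = -2*A²
H(-1*(-3))*(-23 + 44) + 37082 = (-2*(-1*(-3))²)*(-23 + 44) + 37082 = -2*3²*21 + 37082 = -2*9*21 + 37082 = -18*21 + 37082 = -378 + 37082 = 36704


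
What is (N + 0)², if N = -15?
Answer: 225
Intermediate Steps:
(N + 0)² = (-15 + 0)² = (-15)² = 225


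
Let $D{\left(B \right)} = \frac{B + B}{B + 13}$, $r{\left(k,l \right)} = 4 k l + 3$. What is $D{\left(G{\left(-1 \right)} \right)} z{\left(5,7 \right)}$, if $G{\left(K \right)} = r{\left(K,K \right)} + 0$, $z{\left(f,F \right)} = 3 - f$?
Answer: $- \frac{7}{5} \approx -1.4$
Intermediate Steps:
$r{\left(k,l \right)} = 3 + 4 k l$ ($r{\left(k,l \right)} = 4 k l + 3 = 3 + 4 k l$)
$G{\left(K \right)} = 3 + 4 K^{2}$ ($G{\left(K \right)} = \left(3 + 4 K K\right) + 0 = \left(3 + 4 K^{2}\right) + 0 = 3 + 4 K^{2}$)
$D{\left(B \right)} = \frac{2 B}{13 + B}$
$D{\left(G{\left(-1 \right)} \right)} z{\left(5,7 \right)} = \frac{2 \left(3 + 4 \left(-1\right)^{2}\right)}{13 + \left(3 + 4 \left(-1\right)^{2}\right)} \left(3 - 5\right) = \frac{2 \left(3 + 4 \cdot 1\right)}{13 + \left(3 + 4 \cdot 1\right)} \left(3 - 5\right) = \frac{2 \left(3 + 4\right)}{13 + \left(3 + 4\right)} \left(-2\right) = 2 \cdot 7 \frac{1}{13 + 7} \left(-2\right) = 2 \cdot 7 \cdot \frac{1}{20} \left(-2\right) = \frac{7}{10} \left(-2\right) = - \frac{7}{5}$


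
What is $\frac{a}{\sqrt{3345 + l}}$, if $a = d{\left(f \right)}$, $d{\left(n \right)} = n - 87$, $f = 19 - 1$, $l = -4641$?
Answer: $\frac{23 i}{12} \approx 1.9167 i$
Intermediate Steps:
$f = 18$ ($f = 19 - 1 = 18$)
$d{\left(n \right)} = -87 + n$
$a = -69$ ($a = -87 + 18 = -69$)
$\frac{a}{\sqrt{3345 + l}} = - \frac{69}{\sqrt{3345 - 4641}} = - \frac{69}{\sqrt{-1296}} = - \frac{69}{36 i} = - 69 \left(- \frac{i}{36}\right) = \frac{23 i}{12}$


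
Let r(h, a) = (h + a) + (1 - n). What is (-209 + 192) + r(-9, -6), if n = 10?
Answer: -41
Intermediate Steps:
r(h, a) = -9 + a + h (r(h, a) = (h + a) + (1 - 1*10) = (a + h) + (1 - 10) = (a + h) - 9 = -9 + a + h)
(-209 + 192) + r(-9, -6) = (-209 + 192) + (-9 - 6 - 9) = -17 - 24 = -41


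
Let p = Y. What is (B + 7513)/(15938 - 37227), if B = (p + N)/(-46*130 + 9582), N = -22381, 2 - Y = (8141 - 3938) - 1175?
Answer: -27036419/76682978 ≈ -0.35257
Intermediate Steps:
Y = -3026 (Y = 2 - ((8141 - 3938) - 1175) = 2 - (4203 - 1175) = 2 - 1*3028 = 2 - 3028 = -3026)
p = -3026
B = -25407/3602 (B = (-3026 - 22381)/(-46*130 + 9582) = -25407/(-5980 + 9582) = -25407/3602 ≈ -7.0536)
(B + 7513)/(15938 - 37227) = (-25407/3602 + 7513)/(15938 - 37227) = (27036419/3602)/(-21289) = (27036419/3602)*(-1/21289) = -27036419/76682978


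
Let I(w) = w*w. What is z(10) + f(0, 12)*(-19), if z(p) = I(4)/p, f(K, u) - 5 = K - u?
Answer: 673/5 ≈ 134.60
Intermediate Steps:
I(w) = w²
f(K, u) = 5 + K - u (f(K, u) = 5 + (K - u) = 5 + K - u)
z(p) = 16/p (z(p) = 4²/p = 16/p)
z(10) + f(0, 12)*(-19) = 16/10 + (5 + 0 - 1*12)*(-19) = 16*(⅒) + (5 + 0 - 12)*(-19) = 8/5 - 7*(-19) = 8/5 + 133 = 673/5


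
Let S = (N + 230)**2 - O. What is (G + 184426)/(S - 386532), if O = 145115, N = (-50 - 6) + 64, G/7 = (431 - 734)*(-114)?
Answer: -4220/4703 ≈ -0.89730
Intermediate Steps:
G = 241794 (G = 7*((431 - 734)*(-114)) = 7*(-303*(-114)) = 7*34542 = 241794)
N = 8 (N = -56 + 64 = 8)
S = -88471 (S = (8 + 230)**2 - 1*145115 = 238**2 - 145115 = 56644 - 145115 = -88471)
(G + 184426)/(S - 386532) = (241794 + 184426)/(-88471 - 386532) = 426220/(-475003) = 426220*(-1/475003) = -4220/4703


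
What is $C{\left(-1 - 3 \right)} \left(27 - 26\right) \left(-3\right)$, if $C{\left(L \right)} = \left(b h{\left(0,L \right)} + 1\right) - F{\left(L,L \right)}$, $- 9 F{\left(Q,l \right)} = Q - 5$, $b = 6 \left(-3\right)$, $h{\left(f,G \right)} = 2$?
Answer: $108$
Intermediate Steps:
$b = -18$
$F{\left(Q,l \right)} = \frac{5}{9} - \frac{Q}{9}$ ($F{\left(Q,l \right)} = - \frac{Q - 5}{9} = - \frac{-5 + Q}{9} = \frac{5}{9} - \frac{Q}{9}$)
$C{\left(L \right)} = - \frac{320}{9} + \frac{L}{9}$ ($C{\left(L \right)} = \left(\left(-18\right) 2 + 1\right) - \left(\frac{5}{9} - \frac{L}{9}\right) = \left(-36 + 1\right) + \left(- \frac{5}{9} + \frac{L}{9}\right) = -35 + \left(- \frac{5}{9} + \frac{L}{9}\right) = - \frac{320}{9} + \frac{L}{9}$)
$C{\left(-1 - 3 \right)} \left(27 - 26\right) \left(-3\right) = \left(- \frac{320}{9} + \frac{-1 - 3}{9}\right) \left(27 - 26\right) \left(-3\right) = \left(- \frac{320}{9} + \frac{-1 - 3}{9}\right) 1 \left(-3\right) = \left(- \frac{320}{9} + \frac{1}{9} \left(-4\right)\right) 1 \left(-3\right) = \left(- \frac{320}{9} - \frac{4}{9}\right) 1 \left(-3\right) = \left(-36\right) 1 \left(-3\right) = \left(-36\right) \left(-3\right) = 108$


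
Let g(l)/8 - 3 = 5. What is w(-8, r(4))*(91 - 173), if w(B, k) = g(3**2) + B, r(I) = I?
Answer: -4592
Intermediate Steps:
g(l) = 64 (g(l) = 24 + 8*5 = 24 + 40 = 64)
w(B, k) = 64 + B
w(-8, r(4))*(91 - 173) = (64 - 8)*(91 - 173) = 56*(-82) = -4592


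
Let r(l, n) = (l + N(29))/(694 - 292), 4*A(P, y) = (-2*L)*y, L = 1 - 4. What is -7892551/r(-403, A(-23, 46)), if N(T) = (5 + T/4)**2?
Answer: 16921629344/1349 ≈ 1.2544e+7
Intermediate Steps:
L = -3
A(P, y) = 3*y/2 (A(P, y) = ((-2*(-3))*y)/4 = (6*y)/4 = 3*y/2)
N(T) = (5 + T/4)**2 (N(T) = (5 + T*(1/4))**2 = (5 + T/4)**2)
r(l, n) = 2401/6432 + l/402 (r(l, n) = (l + (20 + 29)**2/16)/(694 - 292) = (l + (1/16)*49**2)/402 = (l + (1/16)*2401)*(1/402) = (l + 2401/16)*(1/402) = (2401/16 + l)*(1/402) = 2401/6432 + l/402)
-7892551/r(-403, A(-23, 46)) = -7892551/(2401/6432 + (1/402)*(-403)) = -7892551/(2401/6432 - 403/402) = -7892551/(-1349/2144) = -7892551*(-2144/1349) = 16921629344/1349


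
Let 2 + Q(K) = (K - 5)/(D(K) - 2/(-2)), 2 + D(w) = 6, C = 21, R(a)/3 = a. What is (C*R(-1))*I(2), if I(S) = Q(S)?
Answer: 819/5 ≈ 163.80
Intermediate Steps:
R(a) = 3*a
D(w) = 4 (D(w) = -2 + 6 = 4)
Q(K) = -3 + K/5 (Q(K) = -2 + (K - 5)/(4 - 2/(-2)) = -2 + (-5 + K)/(4 - 2*(-½)) = -2 + (-5 + K)/(4 + 1) = -2 + (-5 + K)/5 = -2 + (-5 + K)*(⅕) = -2 + (-1 + K/5) = -3 + K/5)
I(S) = -3 + S/5
(C*R(-1))*I(2) = (21*(3*(-1)))*(-3 + (⅕)*2) = (21*(-3))*(-3 + ⅖) = -63*(-13/5) = 819/5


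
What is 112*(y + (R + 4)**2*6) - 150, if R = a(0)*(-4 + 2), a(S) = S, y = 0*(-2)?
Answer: 10602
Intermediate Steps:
y = 0
R = 0 (R = 0*(-4 + 2) = 0*(-2) = 0)
112*(y + (R + 4)**2*6) - 150 = 112*(0 + (0 + 4)**2*6) - 150 = 112*(0 + 4**2*6) - 150 = 112*(0 + 16*6) - 150 = 112*(0 + 96) - 150 = 112*96 - 150 = 10752 - 150 = 10602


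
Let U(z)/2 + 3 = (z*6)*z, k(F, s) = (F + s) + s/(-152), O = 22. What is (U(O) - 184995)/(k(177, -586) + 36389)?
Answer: -4539556/911591 ≈ -4.9798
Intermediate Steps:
k(F, s) = F + 151*s/152 (k(F, s) = (F + s) + s*(-1/152) = (F + s) - s/152 = F + 151*s/152)
U(z) = -6 + 12*z² (U(z) = -6 + 2*((z*6)*z) = -6 + 2*((6*z)*z) = -6 + 2*(6*z²) = -6 + 12*z²)
(U(O) - 184995)/(k(177, -586) + 36389) = ((-6 + 12*22²) - 184995)/((177 + (151/152)*(-586)) + 36389) = ((-6 + 12*484) - 184995)/((177 - 44243/76) + 36389) = ((-6 + 5808) - 184995)/(-30791/76 + 36389) = (5802 - 184995)/(2734773/76) = -179193*76/2734773 = -4539556/911591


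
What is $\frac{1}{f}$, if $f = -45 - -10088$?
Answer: $\frac{1}{10043} \approx 9.9572 \cdot 10^{-5}$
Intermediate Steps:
$f = 10043$ ($f = -45 + 10088 = 10043$)
$\frac{1}{f} = \frac{1}{10043}$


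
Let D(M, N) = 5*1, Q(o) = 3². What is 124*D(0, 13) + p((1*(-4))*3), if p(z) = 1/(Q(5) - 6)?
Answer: 1861/3 ≈ 620.33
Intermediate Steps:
Q(o) = 9
p(z) = ⅓ (p(z) = 1/(9 - 6) = 1/3 = ⅓)
D(M, N) = 5
124*D(0, 13) + p((1*(-4))*3) = 124*5 + ⅓ = 620 + ⅓ = 1861/3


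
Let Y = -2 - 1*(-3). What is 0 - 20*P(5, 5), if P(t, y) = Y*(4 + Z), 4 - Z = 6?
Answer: -40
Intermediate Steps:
Z = -2 (Z = 4 - 1*6 = 4 - 6 = -2)
Y = 1 (Y = -2 + 3 = 1)
P(t, y) = 2 (P(t, y) = 1*(4 - 2) = 1*2 = 2)
0 - 20*P(5, 5) = 0 - 20*2 = 0 - 40 = -40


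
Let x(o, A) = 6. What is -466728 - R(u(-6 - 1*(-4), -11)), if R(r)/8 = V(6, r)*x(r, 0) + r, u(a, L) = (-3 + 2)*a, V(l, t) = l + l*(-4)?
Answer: -465880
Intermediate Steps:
V(l, t) = -3*l (V(l, t) = l - 4*l = -3*l)
u(a, L) = -a
R(r) = -864 + 8*r (R(r) = 8*(-3*6*6 + r) = 8*(-18*6 + r) = 8*(-108 + r) = -864 + 8*r)
-466728 - R(u(-6 - 1*(-4), -11)) = -466728 - (-864 + 8*(-(-6 - 1*(-4)))) = -466728 - (-864 + 8*(-(-6 + 4))) = -466728 - (-864 + 8*(-1*(-2))) = -466728 - (-864 + 8*2) = -466728 - (-864 + 16) = -466728 - 1*(-848) = -466728 + 848 = -465880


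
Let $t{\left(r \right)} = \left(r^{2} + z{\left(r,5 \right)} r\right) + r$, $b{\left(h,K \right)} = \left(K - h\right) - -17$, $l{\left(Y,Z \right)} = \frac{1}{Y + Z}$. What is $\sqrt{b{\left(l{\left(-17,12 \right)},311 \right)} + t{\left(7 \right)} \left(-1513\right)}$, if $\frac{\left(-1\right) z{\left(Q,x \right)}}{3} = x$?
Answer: $\frac{\sqrt{1861630}}{5} \approx 272.88$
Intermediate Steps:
$z{\left(Q,x \right)} = - 3 x$
$b{\left(h,K \right)} = 17 + K - h$ ($b{\left(h,K \right)} = \left(K - h\right) + 17 = 17 + K - h$)
$t{\left(r \right)} = r^{2} - 14 r$ ($t{\left(r \right)} = \left(r^{2} + \left(-3\right) 5 r\right) + r = \left(r^{2} - 15 r\right) + r = r^{2} - 14 r$)
$\sqrt{b{\left(l{\left(-17,12 \right)},311 \right)} + t{\left(7 \right)} \left(-1513\right)} = \sqrt{\left(17 + 311 - \frac{1}{-17 + 12}\right) + 7 \left(-14 + 7\right) \left(-1513\right)} = \sqrt{\left(17 + 311 - \frac{1}{-5}\right) + 7 \left(-7\right) \left(-1513\right)} = \sqrt{\left(17 + 311 - - \frac{1}{5}\right) - -74137} = \sqrt{\left(17 + 311 + \frac{1}{5}\right) + 74137} = \sqrt{\frac{1641}{5} + 74137} = \sqrt{\frac{372326}{5}} = \frac{\sqrt{1861630}}{5}$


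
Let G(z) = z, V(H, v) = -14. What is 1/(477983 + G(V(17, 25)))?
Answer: 1/477969 ≈ 2.0922e-6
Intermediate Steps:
1/(477983 + G(V(17, 25))) = 1/(477983 - 14) = 1/477969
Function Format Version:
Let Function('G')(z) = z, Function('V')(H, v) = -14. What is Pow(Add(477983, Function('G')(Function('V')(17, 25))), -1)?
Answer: Rational(1, 477969) ≈ 2.0922e-6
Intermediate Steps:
Pow(Add(477983, Function('G')(Function('V')(17, 25))), -1) = Pow(Add(477983, -14), -1) = Pow(477969, -1) = Rational(1, 477969)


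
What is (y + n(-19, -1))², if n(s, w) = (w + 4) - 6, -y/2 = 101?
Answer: 42025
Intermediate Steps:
y = -202 (y = -2*101 = -202)
n(s, w) = -2 + w (n(s, w) = (4 + w) - 6 = -2 + w)
(y + n(-19, -1))² = (-202 + (-2 - 1))² = (-202 - 3)² = (-205)² = 42025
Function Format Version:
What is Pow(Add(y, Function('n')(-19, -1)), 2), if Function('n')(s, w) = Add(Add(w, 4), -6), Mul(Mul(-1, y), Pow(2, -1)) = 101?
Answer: 42025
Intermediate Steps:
y = -202 (y = Mul(-2, 101) = -202)
Function('n')(s, w) = Add(-2, w) (Function('n')(s, w) = Add(Add(4, w), -6) = Add(-2, w))
Pow(Add(y, Function('n')(-19, -1)), 2) = Pow(Add(-202, Add(-2, -1)), 2) = Pow(Add(-202, -3), 2) = Pow(-205, 2) = 42025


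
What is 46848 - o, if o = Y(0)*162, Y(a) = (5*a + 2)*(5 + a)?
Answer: 45228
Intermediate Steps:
Y(a) = (2 + 5*a)*(5 + a)
o = 1620 (o = (10 + 5*0² + 27*0)*162 = (10 + 5*0 + 0)*162 = (10 + 0 + 0)*162 = 10*162 = 1620)
46848 - o = 46848 - 1*1620 = 46848 - 1620 = 45228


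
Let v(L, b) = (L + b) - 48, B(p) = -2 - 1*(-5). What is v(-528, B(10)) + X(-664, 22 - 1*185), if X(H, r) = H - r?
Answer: -1074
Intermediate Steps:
B(p) = 3 (B(p) = -2 + 5 = 3)
v(L, b) = -48 + L + b
v(-528, B(10)) + X(-664, 22 - 1*185) = (-48 - 528 + 3) + (-664 - (22 - 1*185)) = -573 + (-664 - (22 - 185)) = -573 + (-664 - 1*(-163)) = -573 + (-664 + 163) = -573 - 501 = -1074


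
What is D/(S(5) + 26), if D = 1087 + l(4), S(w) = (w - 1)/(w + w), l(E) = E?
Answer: 5455/132 ≈ 41.326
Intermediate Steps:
S(w) = (-1 + w)/(2*w) (S(w) = (-1 + w)/((2*w)) = (-1 + w)*(1/(2*w)) = (-1 + w)/(2*w))
D = 1091 (D = 1087 + 4 = 1091)
D/(S(5) + 26) = 1091/((½)*(-1 + 5)/5 + 26) = 1091/((½)*(⅕)*4 + 26) = 1091/(⅖ + 26) = 1091/(132/5) = (5/132)*1091 = 5455/132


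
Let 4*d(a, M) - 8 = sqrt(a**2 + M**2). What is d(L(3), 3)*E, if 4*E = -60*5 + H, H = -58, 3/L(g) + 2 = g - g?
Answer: -179 - 537*sqrt(5)/16 ≈ -254.05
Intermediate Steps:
L(g) = -3/2 (L(g) = 3/(-2 + (g - g)) = 3/(-2 + 0) = 3/(-2) = 3*(-1/2) = -3/2)
d(a, M) = 2 + sqrt(M**2 + a**2)/4 (d(a, M) = 2 + sqrt(a**2 + M**2)/4 = 2 + sqrt(M**2 + a**2)/4)
E = -179/2 (E = (-60*5 - 58)/4 = (-300 - 58)/4 = (1/4)*(-358) = -179/2 ≈ -89.500)
d(L(3), 3)*E = (2 + sqrt(3**2 + (-3/2)**2)/4)*(-179/2) = (2 + sqrt(9 + 9/4)/4)*(-179/2) = (2 + sqrt(45/4)/4)*(-179/2) = (2 + (3*sqrt(5)/2)/4)*(-179/2) = (2 + 3*sqrt(5)/8)*(-179/2) = -179 - 537*sqrt(5)/16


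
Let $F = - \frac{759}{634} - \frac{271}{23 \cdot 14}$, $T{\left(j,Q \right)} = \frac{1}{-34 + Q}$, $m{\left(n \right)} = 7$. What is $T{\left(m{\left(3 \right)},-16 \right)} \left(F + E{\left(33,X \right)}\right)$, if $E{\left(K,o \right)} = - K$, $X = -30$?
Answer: $\frac{894137}{1275925} \approx 0.70078$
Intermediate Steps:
$F = - \frac{104053}{51037}$ ($F = \left(-759\right) \frac{1}{634} - \frac{271}{322} = - \frac{759}{634} - \frac{271}{322} = - \frac{104053}{51037} \approx -2.0388$)
$T{\left(m{\left(3 \right)},-16 \right)} \left(F + E{\left(33,X \right)}\right) = \frac{- \frac{104053}{51037} - 33}{-34 - 16} = \frac{- \frac{104053}{51037} - 33}{-50} = \left(- \frac{1}{50}\right) \left(- \frac{1788274}{51037}\right) = \frac{894137}{1275925}$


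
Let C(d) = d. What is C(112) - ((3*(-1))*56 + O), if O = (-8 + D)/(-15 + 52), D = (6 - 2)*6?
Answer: 10344/37 ≈ 279.57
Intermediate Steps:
D = 24 (D = 4*6 = 24)
O = 16/37 (O = (-8 + 24)/(-15 + 52) = 16/37 ≈ 0.43243)
C(112) - ((3*(-1))*56 + O) = 112 - ((3*(-1))*56 + 16/37) = 112 - (-3*56 + 16/37) = 112 - (-168 + 16/37) = 112 - 1*(-6200/37) = 112 + 6200/37 = 10344/37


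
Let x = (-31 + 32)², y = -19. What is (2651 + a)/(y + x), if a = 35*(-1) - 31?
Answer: -2585/18 ≈ -143.61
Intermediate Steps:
a = -66 (a = -35 - 31 = -66)
x = 1 (x = 1² = 1)
(2651 + a)/(y + x) = (2651 - 66)/(-19 + 1) = 2585/(-18) = 2585*(-1/18) = -2585/18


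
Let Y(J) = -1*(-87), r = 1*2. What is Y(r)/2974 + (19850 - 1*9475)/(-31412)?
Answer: -14061203/46709644 ≈ -0.30103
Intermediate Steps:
r = 2
Y(J) = 87
Y(r)/2974 + (19850 - 1*9475)/(-31412) = 87/2974 + (19850 - 1*9475)/(-31412) = 87*(1/2974) + (19850 - 9475)*(-1/31412) = 87/2974 + 10375*(-1/31412) = 87/2974 - 10375/31412 = -14061203/46709644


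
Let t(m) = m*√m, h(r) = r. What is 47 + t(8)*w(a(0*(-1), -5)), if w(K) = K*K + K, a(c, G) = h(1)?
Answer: 47 + 32*√2 ≈ 92.255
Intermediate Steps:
a(c, G) = 1
w(K) = K + K² (w(K) = K² + K = K + K²)
t(m) = m^(3/2)
47 + t(8)*w(a(0*(-1), -5)) = 47 + 8^(3/2)*(1*(1 + 1)) = 47 + (16*√2)*(1*2) = 47 + (16*√2)*2 = 47 + 32*√2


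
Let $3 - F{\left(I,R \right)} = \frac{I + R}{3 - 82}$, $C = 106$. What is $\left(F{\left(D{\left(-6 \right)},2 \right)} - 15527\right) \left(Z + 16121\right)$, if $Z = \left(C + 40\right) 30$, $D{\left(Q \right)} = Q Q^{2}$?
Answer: $- \frac{25146731610}{79} \approx -3.1831 \cdot 10^{8}$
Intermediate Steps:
$D{\left(Q \right)} = Q^{3}$
$F{\left(I,R \right)} = 3 + \frac{I}{79} + \frac{R}{79}$ ($F{\left(I,R \right)} = 3 - \frac{I + R}{3 - 82} = 3 - \frac{I + R}{-79} = 3 - \left(I + R\right) \left(- \frac{1}{79}\right) = 3 - \left(- \frac{I}{79} - \frac{R}{79}\right) = 3 + \left(\frac{I}{79} + \frac{R}{79}\right) = 3 + \frac{I}{79} + \frac{R}{79}$)
$Z = 4380$ ($Z = \left(106 + 40\right) 30 = 146 \cdot 30 = 4380$)
$\left(F{\left(D{\left(-6 \right)},2 \right)} - 15527\right) \left(Z + 16121\right) = \left(\left(3 + \frac{\left(-6\right)^{3}}{79} + \frac{1}{79} \cdot 2\right) - 15527\right) \left(4380 + 16121\right) = \left(\left(3 + \frac{1}{79} \left(-216\right) + \frac{2}{79}\right) - 15527\right) 20501 = \left(\left(3 - \frac{216}{79} + \frac{2}{79}\right) - 15527\right) 20501 = \left(\frac{23}{79} - 15527\right) 20501 = \left(- \frac{1226610}{79}\right) 20501 = - \frac{25146731610}{79}$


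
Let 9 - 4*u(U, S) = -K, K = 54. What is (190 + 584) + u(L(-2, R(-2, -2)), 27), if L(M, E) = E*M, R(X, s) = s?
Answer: 3159/4 ≈ 789.75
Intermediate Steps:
u(U, S) = 63/4 (u(U, S) = 9/4 - (-1)*54/4 = 9/4 - ¼*(-54) = 9/4 + 27/2 = 63/4)
(190 + 584) + u(L(-2, R(-2, -2)), 27) = (190 + 584) + 63/4 = 774 + 63/4 = 3159/4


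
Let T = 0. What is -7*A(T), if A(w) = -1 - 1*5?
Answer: 42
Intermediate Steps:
A(w) = -6 (A(w) = -1 - 5 = -6)
-7*A(T) = -7*(-6) = 42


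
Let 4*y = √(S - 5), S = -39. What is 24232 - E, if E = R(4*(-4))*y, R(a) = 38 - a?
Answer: 24232 - 27*I*√11 ≈ 24232.0 - 89.549*I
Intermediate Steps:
y = I*√11/2 (y = √(-39 - 5)/4 = √(-44)/4 = (2*I*√11)/4 = I*√11/2 ≈ 1.6583*I)
E = 27*I*√11 (E = (38 - 4*(-4))*(I*√11/2) = (38 - 1*(-16))*(I*√11/2) = (38 + 16)*(I*√11/2) = 54*(I*√11/2) = 27*I*√11 ≈ 89.549*I)
24232 - E = 24232 - 27*I*√11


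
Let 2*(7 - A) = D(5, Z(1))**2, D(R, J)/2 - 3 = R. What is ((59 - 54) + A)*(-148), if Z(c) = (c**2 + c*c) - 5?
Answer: 17168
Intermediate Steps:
Z(c) = -5 + 2*c**2 (Z(c) = (c**2 + c**2) - 5 = 2*c**2 - 5 = -5 + 2*c**2)
D(R, J) = 6 + 2*R
A = -121 (A = 7 - (6 + 2*5)**2/2 = 7 - (6 + 10)**2/2 = 7 - 1/2*16**2 = 7 - 1/2*256 = 7 - 128 = -121)
((59 - 54) + A)*(-148) = ((59 - 54) - 121)*(-148) = (5 - 121)*(-148) = -116*(-148) = 17168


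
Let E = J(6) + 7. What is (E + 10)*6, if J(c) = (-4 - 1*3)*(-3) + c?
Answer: 264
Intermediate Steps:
J(c) = 21 + c (J(c) = (-4 - 3)*(-3) + c = -7*(-3) + c = 21 + c)
E = 34 (E = (21 + 6) + 7 = 27 + 7 = 34)
(E + 10)*6 = (34 + 10)*6 = 44*6 = 264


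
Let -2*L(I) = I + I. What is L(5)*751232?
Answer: -3756160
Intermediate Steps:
L(I) = -I (L(I) = -(I + I)/2 = -I)
L(5)*751232 = -1*5*751232 = -5*751232 = -3756160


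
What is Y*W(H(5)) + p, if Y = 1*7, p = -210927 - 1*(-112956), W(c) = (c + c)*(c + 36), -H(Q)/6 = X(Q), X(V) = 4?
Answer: -102003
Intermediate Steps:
H(Q) = -24 (H(Q) = -6*4 = -24)
W(c) = 2*c*(36 + c) (W(c) = (2*c)*(36 + c) = 2*c*(36 + c))
p = -97971 (p = -210927 + 112956 = -97971)
Y = 7
Y*W(H(5)) + p = 7*(2*(-24)*(36 - 24)) - 97971 = 7*(2*(-24)*12) - 97971 = 7*(-576) - 97971 = -4032 - 97971 = -102003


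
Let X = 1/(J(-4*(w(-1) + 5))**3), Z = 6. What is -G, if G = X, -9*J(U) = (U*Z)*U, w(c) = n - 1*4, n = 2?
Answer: 1/884736 ≈ 1.1303e-6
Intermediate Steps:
w(c) = -2 (w(c) = 2 - 1*4 = 2 - 4 = -2)
J(U) = -2*U**2/3 (J(U) = -U*6*U/9 = -6*U*U/9 = -2*U**2/3)
X = -1/884736 (X = 1/((-2*16*(-2 + 5)**2/3)**3) = 1/((-2*(-4*3)**2/3)**3) = 1/((-2/3*(-12)**2)**3) = 1/((-2/3*144)**3) = 1/((-96)**3) = 1/(-884736) = -1/884736 ≈ -1.1303e-6)
G = -1/884736 ≈ -1.1303e-6
-G = -1*(-1/884736) = 1/884736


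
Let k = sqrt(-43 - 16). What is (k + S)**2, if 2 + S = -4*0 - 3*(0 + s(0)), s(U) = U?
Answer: (2 - I*sqrt(59))**2 ≈ -55.0 - 30.725*I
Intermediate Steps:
k = I*sqrt(59) (k = sqrt(-59) = I*sqrt(59) ≈ 7.6811*I)
S = -2 (S = -2 + (-4*0 - 3*(0 + 0)) = -2 + (0 - 3*0) = -2 + (0 + 0) = -2 + 0 = -2)
(k + S)**2 = (I*sqrt(59) - 2)**2 = (-2 + I*sqrt(59))**2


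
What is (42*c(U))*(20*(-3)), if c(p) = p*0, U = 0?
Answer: 0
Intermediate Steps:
c(p) = 0
(42*c(U))*(20*(-3)) = (42*0)*(20*(-3)) = 0*(-60) = 0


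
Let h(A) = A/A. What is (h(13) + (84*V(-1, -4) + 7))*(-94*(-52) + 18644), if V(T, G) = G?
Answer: -7718496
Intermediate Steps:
h(A) = 1
(h(13) + (84*V(-1, -4) + 7))*(-94*(-52) + 18644) = (1 + (84*(-4) + 7))*(-94*(-52) + 18644) = (1 + (-336 + 7))*(4888 + 18644) = (1 - 329)*23532 = -328*23532 = -7718496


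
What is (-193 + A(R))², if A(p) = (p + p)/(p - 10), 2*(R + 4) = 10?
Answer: 3024121/81 ≈ 37335.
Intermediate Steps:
R = 1 (R = -4 + (½)*10 = -4 + 5 = 1)
A(p) = 2*p/(-10 + p) (A(p) = (2*p)/(-10 + p) = 2*p/(-10 + p))
(-193 + A(R))² = (-193 + 2*1/(-10 + 1))² = (-193 + 2*1/(-9))² = (-193 + 2*1*(-⅑))² = (-193 - 2/9)² = (-1739/9)² = 3024121/81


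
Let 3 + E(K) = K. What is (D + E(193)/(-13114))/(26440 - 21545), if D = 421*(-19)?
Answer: -52449538/32096515 ≈ -1.6341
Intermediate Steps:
E(K) = -3 + K
D = -7999
(D + E(193)/(-13114))/(26440 - 21545) = (-7999 + (-3 + 193)/(-13114))/(26440 - 21545) = (-7999 + 190*(-1/13114))/4895 = (-7999 - 95/6557)*(1/4895) = -52449538/6557*1/4895 = -52449538/32096515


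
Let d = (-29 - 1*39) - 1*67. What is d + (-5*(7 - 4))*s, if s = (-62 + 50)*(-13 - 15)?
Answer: -5175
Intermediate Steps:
s = 336 (s = -12*(-28) = 336)
d = -135 (d = (-29 - 39) - 67 = -68 - 67 = -135)
d + (-5*(7 - 4))*s = -135 - 5*(7 - 4)*336 = -135 - 5*3*336 = -135 - 15*336 = -135 - 5040 = -5175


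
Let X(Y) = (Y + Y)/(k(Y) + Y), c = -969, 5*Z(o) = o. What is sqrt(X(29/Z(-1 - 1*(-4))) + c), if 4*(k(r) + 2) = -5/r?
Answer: I*sqrt(10044025057)/3223 ≈ 31.095*I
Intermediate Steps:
k(r) = -2 - 5/(4*r) (k(r) = -2 + (-5/r)/4 = -2 - 5/(4*r))
Z(o) = o/5
X(Y) = 2*Y/(-2 + Y - 5/(4*Y)) (X(Y) = (Y + Y)/((-2 - 5/(4*Y)) + Y) = (2*Y)/(-2 + Y - 5/(4*Y)) = 2*Y/(-2 + Y - 5/(4*Y)))
sqrt(X(29/Z(-1 - 1*(-4))) + c) = sqrt(-8*(29/(((-1 - 1*(-4))/5)))**2/(5 - 4*29/(((-1 - 1*(-4))/5))*(-2 + 29/(((-1 - 1*(-4))/5)))) - 969) = sqrt(-8*(29/(((-1 + 4)/5)))**2/(5 - 4*29/(((-1 + 4)/5))*(-2 + 29/(((-1 + 4)/5)))) - 969) = sqrt(-8*(29/(((1/5)*3)))**2/(5 - 4*29/(((1/5)*3))*(-2 + 29/(((1/5)*3)))) - 969) = sqrt(-8*(29/(3/5))**2/(5 - 4*29/(3/5)*(-2 + 29/(3/5))) - 969) = sqrt(-8*(29*(5/3))**2/(5 - 4*29*(5/3)*(-2 + 29*(5/3))) - 969) = sqrt(-8*(145/3)**2/(5 - 4*145/3*(-2 + 145/3)) - 969) = sqrt(-8*21025/9/(5 - 4*145/3*139/3) - 969) = sqrt(-8*21025/9/(5 - 80620/9) - 969) = sqrt(-8*21025/9/(-80575/9) - 969) = sqrt(-8*21025/9*(-9/80575) - 969) = sqrt(6728/3223 - 969) = sqrt(-3116359/3223) = I*sqrt(10044025057)/3223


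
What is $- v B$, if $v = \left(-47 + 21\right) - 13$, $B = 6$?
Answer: $234$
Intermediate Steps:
$v = -39$ ($v = -26 - 13 = -39$)
$- v B = \left(-1\right) \left(-39\right) 6 = 39 \cdot 6 = 234$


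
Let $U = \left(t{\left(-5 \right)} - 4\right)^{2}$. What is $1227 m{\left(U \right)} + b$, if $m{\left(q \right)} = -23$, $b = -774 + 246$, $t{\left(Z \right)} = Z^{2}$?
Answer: $-28749$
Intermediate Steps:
$U = 441$ ($U = \left(\left(-5\right)^{2} - 4\right)^{2} = \left(25 - 4\right)^{2} = 21^{2} = 441$)
$b = -528$
$1227 m{\left(U \right)} + b = 1227 \left(-23\right) - 528 = -28221 - 528 = -28749$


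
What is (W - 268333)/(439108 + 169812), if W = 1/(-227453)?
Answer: -6103314585/13850068076 ≈ -0.44067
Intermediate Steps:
W = -1/227453 ≈ -4.3965e-6
(W - 268333)/(439108 + 169812) = (-1/227453 - 268333)/(439108 + 169812) = -61033145850/227453/608920 = -61033145850/227453*1/608920 = -6103314585/13850068076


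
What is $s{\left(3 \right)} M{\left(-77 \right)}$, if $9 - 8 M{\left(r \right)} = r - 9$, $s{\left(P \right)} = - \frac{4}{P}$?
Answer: $- \frac{95}{6} \approx -15.833$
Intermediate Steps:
$M{\left(r \right)} = \frac{9}{4} - \frac{r}{8}$ ($M{\left(r \right)} = \frac{9}{8} - \frac{r - 9}{8} = \frac{9}{8} - \frac{-9 + r}{8} = \frac{9}{8} - \left(- \frac{9}{8} + \frac{r}{8}\right) = \frac{9}{4} - \frac{r}{8}$)
$s{\left(3 \right)} M{\left(-77 \right)} = - \frac{4}{3} \left(\frac{9}{4} - - \frac{77}{8}\right) = \left(-4\right) \frac{1}{3} \left(\frac{9}{4} + \frac{77}{8}\right) = \left(- \frac{4}{3}\right) \frac{95}{8} = - \frac{95}{6}$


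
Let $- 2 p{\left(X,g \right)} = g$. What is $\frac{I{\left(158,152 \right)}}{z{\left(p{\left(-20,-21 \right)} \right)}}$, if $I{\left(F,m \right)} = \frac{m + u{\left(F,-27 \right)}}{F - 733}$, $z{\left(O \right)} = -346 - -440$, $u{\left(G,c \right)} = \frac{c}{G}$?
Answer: $- \frac{1043}{371300} \approx -0.002809$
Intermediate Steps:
$p{\left(X,g \right)} = - \frac{g}{2}$
$z{\left(O \right)} = 94$ ($z{\left(O \right)} = -346 + 440 = 94$)
$I{\left(F,m \right)} = \frac{m - \frac{27}{F}}{-733 + F}$ ($I{\left(F,m \right)} = \frac{m - \frac{27}{F}}{F - 733} = \frac{m - \frac{27}{F}}{-733 + F}$)
$\frac{I{\left(158,152 \right)}}{z{\left(p{\left(-20,-21 \right)} \right)}} = \frac{\frac{1}{158} \frac{1}{-733 + 158} \left(-27 + 158 \cdot 152\right)}{94} = \frac{-27 + 24016}{158 \left(-575\right)} \frac{1}{94} = \frac{1}{158} \left(- \frac{1}{575}\right) 23989 \cdot \frac{1}{94} = \left(- \frac{1043}{3950}\right) \frac{1}{94} = - \frac{1043}{371300}$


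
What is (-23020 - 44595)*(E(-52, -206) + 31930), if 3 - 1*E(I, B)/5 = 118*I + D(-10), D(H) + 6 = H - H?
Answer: -4236417825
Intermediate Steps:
D(H) = -6 (D(H) = -6 + (H - H) = -6 + 0 = -6)
E(I, B) = 45 - 590*I (E(I, B) = 15 - 5*(118*I - 6) = 15 - 5*(-6 + 118*I) = 15 + (30 - 590*I) = 45 - 590*I)
(-23020 - 44595)*(E(-52, -206) + 31930) = (-23020 - 44595)*((45 - 590*(-52)) + 31930) = -67615*((45 + 30680) + 31930) = -67615*(30725 + 31930) = -67615*62655 = -4236417825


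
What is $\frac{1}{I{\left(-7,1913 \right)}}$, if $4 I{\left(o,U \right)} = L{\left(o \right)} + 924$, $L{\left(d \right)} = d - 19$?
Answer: $\frac{2}{449} \approx 0.0044543$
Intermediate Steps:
$L{\left(d \right)} = -19 + d$ ($L{\left(d \right)} = d - 19 = -19 + d$)
$I{\left(o,U \right)} = \frac{905}{4} + \frac{o}{4}$ ($I{\left(o,U \right)} = \frac{\left(-19 + o\right) + 924}{4} = \frac{905 + o}{4} = \frac{905}{4} + \frac{o}{4}$)
$\frac{1}{I{\left(-7,1913 \right)}} = \frac{1}{\frac{905}{4} + \frac{1}{4} \left(-7\right)} = \frac{1}{\frac{905}{4} - \frac{7}{4}} = \frac{1}{\frac{449}{2}} = \frac{2}{449}$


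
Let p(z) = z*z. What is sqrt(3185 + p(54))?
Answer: sqrt(6101) ≈ 78.109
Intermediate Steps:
p(z) = z**2
sqrt(3185 + p(54)) = sqrt(3185 + 54**2) = sqrt(3185 + 2916) = sqrt(6101)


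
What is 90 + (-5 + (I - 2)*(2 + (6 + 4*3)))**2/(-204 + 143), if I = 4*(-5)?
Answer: -192535/61 ≈ -3156.3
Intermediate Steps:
I = -20
90 + (-5 + (I - 2)*(2 + (6 + 4*3)))**2/(-204 + 143) = 90 + (-5 + (-20 - 2)*(2 + (6 + 4*3)))**2/(-204 + 143) = 90 + (-5 - 22*(2 + (6 + 12)))**2/(-61) = 90 - (-5 - 22*(2 + 18))**2/61 = 90 - (-5 - 22*20)**2/61 = 90 - (-5 - 440)**2/61 = 90 - 1/61*(-445)**2 = 90 - 1/61*198025 = 90 - 198025/61 = -192535/61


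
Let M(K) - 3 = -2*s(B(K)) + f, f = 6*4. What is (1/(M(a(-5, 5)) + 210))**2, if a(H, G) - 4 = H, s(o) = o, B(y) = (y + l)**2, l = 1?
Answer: 1/56169 ≈ 1.7803e-5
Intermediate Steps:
B(y) = (1 + y)**2 (B(y) = (y + 1)**2 = (1 + y)**2)
f = 24
a(H, G) = 4 + H
M(K) = 27 - 2*(1 + K)**2 (M(K) = 3 + (-2*(1 + K)**2 + 24) = 3 + (24 - 2*(1 + K)**2) = 27 - 2*(1 + K)**2)
(1/(M(a(-5, 5)) + 210))**2 = (1/((27 - 2*(1 + (4 - 5))**2) + 210))**2 = (1/((27 - 2*(1 - 1)**2) + 210))**2 = (1/((27 - 2*0**2) + 210))**2 = (1/((27 - 2*0) + 210))**2 = (1/((27 + 0) + 210))**2 = (1/(27 + 210))**2 = (1/237)**2 = 1/56169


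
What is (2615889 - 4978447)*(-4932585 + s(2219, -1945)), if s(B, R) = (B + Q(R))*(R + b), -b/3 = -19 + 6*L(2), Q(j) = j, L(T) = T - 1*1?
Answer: 12887349892582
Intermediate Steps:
L(T) = -1 + T (L(T) = T - 1 = -1 + T)
b = 39 (b = -3*(-19 + 6*(-1 + 2)) = -3*(-19 + 6*1) = -3*(-19 + 6) = -3*(-13) = 39)
s(B, R) = (39 + R)*(B + R) (s(B, R) = (B + R)*(R + 39) = (B + R)*(39 + R) = (39 + R)*(B + R))
(2615889 - 4978447)*(-4932585 + s(2219, -1945)) = (2615889 - 4978447)*(-4932585 + ((-1945)² + 39*2219 + 39*(-1945) + 2219*(-1945))) = -2362558*(-4932585 + (3783025 + 86541 - 75855 - 4315955)) = -2362558*(-4932585 - 522244) = -2362558*(-5454829) = 12887349892582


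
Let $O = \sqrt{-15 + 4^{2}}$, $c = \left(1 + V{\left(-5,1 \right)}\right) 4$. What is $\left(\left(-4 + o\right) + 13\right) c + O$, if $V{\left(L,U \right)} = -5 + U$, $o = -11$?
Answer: $25$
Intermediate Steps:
$c = -12$ ($c = \left(1 + \left(-5 + 1\right)\right) 4 = \left(1 - 4\right) 4 = \left(-3\right) 4 = -12$)
$O = 1$ ($O = \sqrt{-15 + 16} = \sqrt{1} = 1$)
$\left(\left(-4 + o\right) + 13\right) c + O = \left(\left(-4 - 11\right) + 13\right) \left(-12\right) + 1 = \left(-15 + 13\right) \left(-12\right) + 1 = \left(-2\right) \left(-12\right) + 1 = 24 + 1 = 25$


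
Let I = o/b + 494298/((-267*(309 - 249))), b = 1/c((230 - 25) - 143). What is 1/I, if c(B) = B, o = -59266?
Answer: -890/3270325341 ≈ -2.7214e-7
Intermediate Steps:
b = 1/62 (b = 1/((230 - 25) - 143) = 1/(205 - 143) = 1/62 ≈ 0.016129)
I = -3270325341/890 (I = -59266/1/62 + 494298/((-267*(309 - 249))) = -59266*62 + 494298/((-267*60)) = -3674492 + 494298/(-16020) = -3674492 + 494298*(-1/16020) = -3674492 - 27461/890 = -3270325341/890 ≈ -3.6745e+6)
1/I = 1/(-3270325341/890) = -890/3270325341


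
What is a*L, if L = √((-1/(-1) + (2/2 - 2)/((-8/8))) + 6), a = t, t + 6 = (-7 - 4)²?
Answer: 230*√2 ≈ 325.27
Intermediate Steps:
t = 115 (t = -6 + (-7 - 4)² = -6 + (-11)² = -6 + 121 = 115)
a = 115
L = 2*√2 (L = √((-1*(-1) + (2*(½) - 2)/((-8*⅛))) + 6) = √((1 + (1 - 2)/(-1)) + 6) = √((1 - 1*(-1)) + 6) = √((1 + 1) + 6) = √(2 + 6) = √8 = 2*√2 ≈ 2.8284)
a*L = 115*(2*√2) = 230*√2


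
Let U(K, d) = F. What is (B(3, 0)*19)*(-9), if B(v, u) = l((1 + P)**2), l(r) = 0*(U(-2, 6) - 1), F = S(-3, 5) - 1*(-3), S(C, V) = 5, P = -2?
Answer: 0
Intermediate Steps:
F = 8 (F = 5 - 1*(-3) = 5 + 3 = 8)
U(K, d) = 8
l(r) = 0 (l(r) = 0*(8 - 1) = 0*7 = 0)
B(v, u) = 0
(B(3, 0)*19)*(-9) = (0*19)*(-9) = 0*(-9) = 0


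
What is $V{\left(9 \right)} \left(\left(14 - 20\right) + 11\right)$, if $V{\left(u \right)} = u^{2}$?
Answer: $405$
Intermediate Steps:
$V{\left(9 \right)} \left(\left(14 - 20\right) + 11\right) = 9^{2} \left(\left(14 - 20\right) + 11\right) = 81 \left(-6 + 11\right) = 81 \cdot 5 = 405$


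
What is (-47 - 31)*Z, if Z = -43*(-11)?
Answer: -36894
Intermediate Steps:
Z = 473
(-47 - 31)*Z = (-47 - 31)*473 = -78*473 = -36894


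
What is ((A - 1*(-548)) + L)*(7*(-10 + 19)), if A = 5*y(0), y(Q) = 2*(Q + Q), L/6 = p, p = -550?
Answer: -173376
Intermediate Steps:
L = -3300 (L = 6*(-550) = -3300)
y(Q) = 4*Q (y(Q) = 2*(2*Q) = 4*Q)
A = 0 (A = 5*(4*0) = 5*0 = 0)
((A - 1*(-548)) + L)*(7*(-10 + 19)) = ((0 - 1*(-548)) - 3300)*(7*(-10 + 19)) = ((0 + 548) - 3300)*(7*9) = (548 - 3300)*63 = -2752*63 = -173376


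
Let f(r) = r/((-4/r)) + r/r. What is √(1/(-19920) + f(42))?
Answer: I*√10912177245/4980 ≈ 20.976*I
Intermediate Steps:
f(r) = 1 - r²/4 (f(r) = r*(-r/4) + 1 = -r²/4 + 1 = 1 - r²/4)
√(1/(-19920) + f(42)) = √(1/(-19920) + (1 - ¼*42²)) = √(-1/19920 + (1 - ¼*1764)) = √(-1/19920 + (1 - 441)) = √(-1/19920 - 440) = √(-8764801/19920) = I*√10912177245/4980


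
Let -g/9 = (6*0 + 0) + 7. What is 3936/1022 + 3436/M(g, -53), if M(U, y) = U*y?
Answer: 1189564/243747 ≈ 4.8803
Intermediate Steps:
g = -63 (g = -9*((6*0 + 0) + 7) = -9*((0 + 0) + 7) = -9*(0 + 7) = -9*7 = -63)
3936/1022 + 3436/M(g, -53) = 3936/1022 + 3436/((-63*(-53))) = 3936*(1/1022) + 3436/3339 = 1968/511 + 3436*(1/3339) = 1968/511 + 3436/3339 = 1189564/243747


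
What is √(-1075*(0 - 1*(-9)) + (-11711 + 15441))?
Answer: I*√5945 ≈ 77.104*I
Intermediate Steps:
√(-1075*(0 - 1*(-9)) + (-11711 + 15441)) = √(-1075*(0 + 9) + 3730) = √(-1075*9 + 3730) = √(-9675 + 3730) = √(-5945) = I*√5945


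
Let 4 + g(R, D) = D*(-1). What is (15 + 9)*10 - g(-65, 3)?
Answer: 247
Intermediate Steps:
g(R, D) = -4 - D (g(R, D) = -4 + D*(-1) = -4 - D)
(15 + 9)*10 - g(-65, 3) = (15 + 9)*10 - (-4 - 1*3) = 24*10 - (-4 - 3) = 240 - 1*(-7) = 240 + 7 = 247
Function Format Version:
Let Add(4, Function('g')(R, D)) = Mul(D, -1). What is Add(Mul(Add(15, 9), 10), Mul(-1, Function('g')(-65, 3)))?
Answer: 247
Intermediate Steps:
Function('g')(R, D) = Add(-4, Mul(-1, D)) (Function('g')(R, D) = Add(-4, Mul(D, -1)) = Add(-4, Mul(-1, D)))
Add(Mul(Add(15, 9), 10), Mul(-1, Function('g')(-65, 3))) = Add(Mul(Add(15, 9), 10), Mul(-1, Add(-4, Mul(-1, 3)))) = Add(Mul(24, 10), Mul(-1, Add(-4, -3))) = Add(240, Mul(-1, -7)) = Add(240, 7) = 247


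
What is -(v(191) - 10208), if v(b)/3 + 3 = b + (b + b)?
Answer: 8498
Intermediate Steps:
v(b) = -9 + 9*b (v(b) = -9 + 3*(b + (b + b)) = -9 + 3*(b + 2*b) = -9 + 3*(3*b) = -9 + 9*b)
-(v(191) - 10208) = -((-9 + 9*191) - 10208) = -((-9 + 1719) - 10208) = -(1710 - 10208) = -1*(-8498) = 8498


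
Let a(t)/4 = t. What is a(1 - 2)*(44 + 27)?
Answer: -284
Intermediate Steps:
a(t) = 4*t
a(1 - 2)*(44 + 27) = (4*(1 - 2))*(44 + 27) = (4*(-1))*71 = -4*71 = -284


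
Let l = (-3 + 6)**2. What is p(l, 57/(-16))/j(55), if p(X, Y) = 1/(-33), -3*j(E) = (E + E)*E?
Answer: 1/66550 ≈ 1.5026e-5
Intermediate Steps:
l = 9 (l = 3**2 = 9)
j(E) = -2*E**2/3 (j(E) = -(E + E)*E/3 = -2*E*E/3 = -2*E**2/3)
p(X, Y) = -1/33
p(l, 57/(-16))/j(55) = -1/(33*((-2/3*55**2))) = -1/(33*((-2/3*3025))) = -1/(33*(-6050/3)) = -1/33*(-3/6050) = 1/66550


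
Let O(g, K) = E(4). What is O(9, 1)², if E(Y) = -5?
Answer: 25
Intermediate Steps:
O(g, K) = -5
O(9, 1)² = (-5)² = 25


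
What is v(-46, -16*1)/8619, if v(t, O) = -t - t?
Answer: 92/8619 ≈ 0.010674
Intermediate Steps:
v(t, O) = -2*t
v(-46, -16*1)/8619 = -2*(-46)/8619 = 92*(1/8619) = 92/8619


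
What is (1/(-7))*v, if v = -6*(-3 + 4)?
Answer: 6/7 ≈ 0.85714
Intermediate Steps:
v = -6 (v = -6*1 = -6)
(1/(-7))*v = (1/(-7))*(-6) = (1*(-⅐))*(-6) = -⅐*(-6) = 6/7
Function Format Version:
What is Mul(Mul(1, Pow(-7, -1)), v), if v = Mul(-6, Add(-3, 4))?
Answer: Rational(6, 7) ≈ 0.85714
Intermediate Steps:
v = -6 (v = Mul(-6, 1) = -6)
Mul(Mul(1, Pow(-7, -1)), v) = Mul(Mul(1, Pow(-7, -1)), -6) = Mul(Mul(1, Rational(-1, 7)), -6) = Mul(Rational(-1, 7), -6) = Rational(6, 7)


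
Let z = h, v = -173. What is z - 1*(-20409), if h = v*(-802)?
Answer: 159155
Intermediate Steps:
h = 138746 (h = -173*(-802) = 138746)
z = 138746
z - 1*(-20409) = 138746 - 1*(-20409) = 138746 + 20409 = 159155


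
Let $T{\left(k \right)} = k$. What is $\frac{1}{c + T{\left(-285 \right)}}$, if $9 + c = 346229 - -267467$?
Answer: $\frac{1}{613402} \approx 1.6303 \cdot 10^{-6}$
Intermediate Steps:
$c = 613687$ ($c = -9 + \left(346229 - -267467\right) = -9 + \left(346229 + 267467\right) = -9 + 613696 = 613687$)
$\frac{1}{c + T{\left(-285 \right)}} = \frac{1}{613687 - 285} = \frac{1}{613402}$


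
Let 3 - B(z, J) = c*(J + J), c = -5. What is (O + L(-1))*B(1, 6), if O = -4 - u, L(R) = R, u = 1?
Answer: -378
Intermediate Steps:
B(z, J) = 3 + 10*J (B(z, J) = 3 - (-5)*(J + J) = 3 - (-5)*2*J = 3 - (-10)*J = 3 + 10*J)
O = -5 (O = -4 - 1*1 = -4 - 1 = -5)
(O + L(-1))*B(1, 6) = (-5 - 1)*(3 + 10*6) = -6*(3 + 60) = -6*63 = -378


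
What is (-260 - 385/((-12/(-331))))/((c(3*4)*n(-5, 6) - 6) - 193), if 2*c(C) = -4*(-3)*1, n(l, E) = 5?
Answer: 130555/2028 ≈ 64.376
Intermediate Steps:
c(C) = 6 (c(C) = (-4*(-3)*1)/2 = (12*1)/2 = (1/2)*12 = 6)
(-260 - 385/((-12/(-331))))/((c(3*4)*n(-5, 6) - 6) - 193) = (-260 - 385/((-12/(-331))))/((6*5 - 6) - 193) = (-260 - 385/((-12*(-1/331))))/((30 - 6) - 193) = (-260 - 385/12/331)/(24 - 193) = (-260 - 385*331/12)/(-169) = (-260 - 127435/12)*(-1/169) = -130555/12*(-1/169) = 130555/2028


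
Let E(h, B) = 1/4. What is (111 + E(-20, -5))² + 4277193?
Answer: 68633113/16 ≈ 4.2896e+6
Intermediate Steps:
E(h, B) = ¼
(111 + E(-20, -5))² + 4277193 = (111 + ¼)² + 4277193 = (445/4)² + 4277193 = 198025/16 + 4277193 = 68633113/16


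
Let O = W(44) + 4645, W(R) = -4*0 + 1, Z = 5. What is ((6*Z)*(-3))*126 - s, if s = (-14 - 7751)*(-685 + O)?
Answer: 30745825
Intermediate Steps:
W(R) = 1 (W(R) = 0 + 1 = 1)
O = 4646 (O = 1 + 4645 = 4646)
s = -30757165 (s = (-14 - 7751)*(-685 + 4646) = -7765*3961 = -30757165)
((6*Z)*(-3))*126 - s = ((6*5)*(-3))*126 - 1*(-30757165) = (30*(-3))*126 + 30757165 = -90*126 + 30757165 = -11340 + 30757165 = 30745825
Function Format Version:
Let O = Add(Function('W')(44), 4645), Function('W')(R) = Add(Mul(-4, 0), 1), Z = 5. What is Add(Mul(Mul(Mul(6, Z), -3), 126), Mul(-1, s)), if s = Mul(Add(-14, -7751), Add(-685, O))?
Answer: 30745825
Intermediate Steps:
Function('W')(R) = 1 (Function('W')(R) = Add(0, 1) = 1)
O = 4646 (O = Add(1, 4645) = 4646)
s = -30757165 (s = Mul(Add(-14, -7751), Add(-685, 4646)) = Mul(-7765, 3961) = -30757165)
Add(Mul(Mul(Mul(6, Z), -3), 126), Mul(-1, s)) = Add(Mul(Mul(Mul(6, 5), -3), 126), Mul(-1, -30757165)) = Add(Mul(Mul(30, -3), 126), 30757165) = Add(Mul(-90, 126), 30757165) = Add(-11340, 30757165) = 30745825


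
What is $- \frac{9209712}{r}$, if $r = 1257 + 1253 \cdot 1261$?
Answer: $- \frac{4604856}{790645} \approx -5.8242$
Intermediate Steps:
$r = 1581290$ ($r = 1257 + 1580033 = 1581290$)
$- \frac{9209712}{r} = - \frac{9209712}{1581290} = \left(-9209712\right) \frac{1}{1581290} = - \frac{4604856}{790645}$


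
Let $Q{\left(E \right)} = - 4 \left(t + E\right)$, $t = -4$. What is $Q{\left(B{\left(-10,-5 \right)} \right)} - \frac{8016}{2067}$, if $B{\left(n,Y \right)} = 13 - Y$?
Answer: $- \frac{41256}{689} \approx -59.878$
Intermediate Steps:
$Q{\left(E \right)} = 16 - 4 E$ ($Q{\left(E \right)} = - 4 \left(-4 + E\right) = 16 - 4 E$)
$Q{\left(B{\left(-10,-5 \right)} \right)} - \frac{8016}{2067} = \left(16 - 4 \left(13 - -5\right)\right) - \frac{8016}{2067} = \left(16 - 4 \left(13 + 5\right)\right) - 8016 \cdot \frac{1}{2067} = \left(16 - 72\right) - \frac{2672}{689} = -56 - \frac{2672}{689} = - \frac{41256}{689}$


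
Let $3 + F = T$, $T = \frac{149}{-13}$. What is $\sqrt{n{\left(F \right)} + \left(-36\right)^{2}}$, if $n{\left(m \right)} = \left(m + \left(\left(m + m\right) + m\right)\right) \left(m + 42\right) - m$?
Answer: $\frac{2 i \sqrt{11937}}{13} \approx 16.809 i$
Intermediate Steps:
$T = - \frac{149}{13}$ ($T = 149 \left(- \frac{1}{13}\right) = - \frac{149}{13} \approx -11.462$)
$F = - \frac{188}{13}$ ($F = -3 - \frac{149}{13} = - \frac{188}{13} \approx -14.462$)
$n{\left(m \right)} = - m + 4 m \left(42 + m\right)$ ($n{\left(m \right)} = \left(m + \left(2 m + m\right)\right) \left(42 + m\right) - m = \left(m + 3 m\right) \left(42 + m\right) - m = 4 m \left(42 + m\right) - m = - m + 4 m \left(42 + m\right)$)
$\sqrt{n{\left(F \right)} + \left(-36\right)^{2}} = \sqrt{- \frac{188 \left(167 + 4 \left(- \frac{188}{13}\right)\right)}{13} + \left(-36\right)^{2}} = \sqrt{- \frac{188 \left(167 - \frac{752}{13}\right)}{13} + 1296} = \sqrt{\left(- \frac{188}{13}\right) \frac{1419}{13} + 1296} = \sqrt{- \frac{266772}{169} + 1296} = \sqrt{- \frac{47748}{169}} = \frac{2 i \sqrt{11937}}{13}$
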